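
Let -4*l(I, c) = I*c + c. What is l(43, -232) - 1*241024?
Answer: -238472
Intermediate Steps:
l(I, c) = -c/4 - I*c/4 (l(I, c) = -(I*c + c)/4 = -(c + I*c)/4 = -c/4 - I*c/4)
l(43, -232) - 1*241024 = -1/4*(-232)*(1 + 43) - 1*241024 = -1/4*(-232)*44 - 241024 = 2552 - 241024 = -238472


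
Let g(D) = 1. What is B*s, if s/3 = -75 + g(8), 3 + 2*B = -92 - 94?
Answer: 20979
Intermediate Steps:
B = -189/2 (B = -3/2 + (-92 - 94)/2 = -3/2 + (1/2)*(-186) = -3/2 - 93 = -189/2 ≈ -94.500)
s = -222 (s = 3*(-75 + 1) = 3*(-74) = -222)
B*s = -189/2*(-222) = 20979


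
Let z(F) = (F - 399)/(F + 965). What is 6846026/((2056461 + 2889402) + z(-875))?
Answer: 14003235/10116509 ≈ 1.3842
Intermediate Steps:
z(F) = (-399 + F)/(965 + F)
6846026/((2056461 + 2889402) + z(-875)) = 6846026/((2056461 + 2889402) + (-399 - 875)/(965 - 875)) = 6846026/(4945863 - 1274/90) = 6846026/(4945863 + (1/90)*(-1274)) = 6846026/(4945863 - 637/45) = 6846026/(222563198/45) = 6846026*(45/222563198) = 14003235/10116509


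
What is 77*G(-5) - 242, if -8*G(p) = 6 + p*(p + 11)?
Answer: -11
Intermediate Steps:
G(p) = -¾ - p*(11 + p)/8 (G(p) = -(6 + p*(p + 11))/8 = -(6 + p*(11 + p))/8 = -¾ - p*(11 + p)/8)
77*G(-5) - 242 = 77*(-¾ - 11/8*(-5) - ⅛*(-5)²) - 242 = 77*(-¾ + 55/8 - ⅛*25) - 242 = 77*(-¾ + 55/8 - 25/8) - 242 = 77*3 - 242 = 231 - 242 = -11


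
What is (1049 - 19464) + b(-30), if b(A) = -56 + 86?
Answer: -18385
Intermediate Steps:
b(A) = 30
(1049 - 19464) + b(-30) = (1049 - 19464) + 30 = -18415 + 30 = -18385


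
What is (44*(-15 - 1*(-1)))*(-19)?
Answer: 11704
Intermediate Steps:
(44*(-15 - 1*(-1)))*(-19) = (44*(-15 + 1))*(-19) = (44*(-14))*(-19) = -616*(-19) = 11704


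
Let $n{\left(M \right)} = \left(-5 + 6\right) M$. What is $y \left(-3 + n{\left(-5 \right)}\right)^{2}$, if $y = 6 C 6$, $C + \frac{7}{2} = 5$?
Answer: $3456$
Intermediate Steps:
$C = \frac{3}{2}$ ($C = - \frac{7}{2} + 5 = \frac{3}{2} \approx 1.5$)
$n{\left(M \right)} = M$ ($n{\left(M \right)} = 1 M = M$)
$y = 54$ ($y = 6 \cdot \frac{3}{2} \cdot 6 = 9 \cdot 6 = 54$)
$y \left(-3 + n{\left(-5 \right)}\right)^{2} = 54 \left(-3 - 5\right)^{2} = 54 \left(-8\right)^{2} = 54 \cdot 64 = 3456$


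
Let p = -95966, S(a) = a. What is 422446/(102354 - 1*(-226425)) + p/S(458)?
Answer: -15679062623/75290391 ≈ -208.25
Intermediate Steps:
422446/(102354 - 1*(-226425)) + p/S(458) = 422446/(102354 - 1*(-226425)) - 95966/458 = 422446/(102354 + 226425) - 95966*1/458 = 422446/328779 - 47983/229 = -15679062623/75290391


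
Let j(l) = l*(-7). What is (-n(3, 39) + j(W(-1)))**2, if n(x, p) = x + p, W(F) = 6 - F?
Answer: 8281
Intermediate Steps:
n(x, p) = p + x
j(l) = -7*l
(-n(3, 39) + j(W(-1)))**2 = (-(39 + 3) - 7*(6 - 1*(-1)))**2 = (-1*42 - 7*(6 + 1))**2 = (-42 - 7*7)**2 = (-42 - 49)**2 = (-91)**2 = 8281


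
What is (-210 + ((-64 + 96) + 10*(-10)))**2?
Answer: 77284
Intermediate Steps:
(-210 + ((-64 + 96) + 10*(-10)))**2 = (-210 + (32 - 100))**2 = (-210 - 68)**2 = (-278)**2 = 77284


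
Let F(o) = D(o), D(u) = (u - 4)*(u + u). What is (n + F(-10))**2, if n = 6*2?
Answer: 85264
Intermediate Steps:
D(u) = 2*u*(-4 + u) (D(u) = (-4 + u)*(2*u) = 2*u*(-4 + u))
F(o) = 2*o*(-4 + o)
n = 12
(n + F(-10))**2 = (12 + 2*(-10)*(-4 - 10))**2 = (12 + 2*(-10)*(-14))**2 = (12 + 280)**2 = 292**2 = 85264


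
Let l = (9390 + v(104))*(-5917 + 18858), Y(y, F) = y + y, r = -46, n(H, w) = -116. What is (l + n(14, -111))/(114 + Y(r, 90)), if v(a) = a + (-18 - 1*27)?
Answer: 122279393/22 ≈ 5.5582e+6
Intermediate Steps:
Y(y, F) = 2*y
v(a) = -45 + a (v(a) = a + (-18 - 27) = a - 45 = -45 + a)
l = 122279509 (l = (9390 + (-45 + 104))*(-5917 + 18858) = (9390 + 59)*12941 = 9449*12941 = 122279509)
(l + n(14, -111))/(114 + Y(r, 90)) = (122279509 - 116)/(114 + 2*(-46)) = 122279393/(114 - 92) = 122279393/22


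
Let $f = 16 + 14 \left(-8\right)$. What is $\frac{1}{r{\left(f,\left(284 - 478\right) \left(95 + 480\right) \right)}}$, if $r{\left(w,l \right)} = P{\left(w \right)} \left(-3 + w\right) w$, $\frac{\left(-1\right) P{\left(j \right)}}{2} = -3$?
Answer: $\frac{1}{57024} \approx 1.7536 \cdot 10^{-5}$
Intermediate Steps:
$f = -96$ ($f = 16 - 112 = -96$)
$P{\left(j \right)} = 6$ ($P{\left(j \right)} = \left(-2\right) \left(-3\right) = 6$)
$r{\left(w,l \right)} = w \left(-18 + 6 w\right)$ ($r{\left(w,l \right)} = 6 \left(-3 + w\right) w = \left(-18 + 6 w\right) w = w \left(-18 + 6 w\right)$)
$\frac{1}{r{\left(f,\left(284 - 478\right) \left(95 + 480\right) \right)}} = \frac{1}{6 \left(-96\right) \left(-3 - 96\right)} = \frac{1}{6 \left(-96\right) \left(-99\right)} = \frac{1}{57024}$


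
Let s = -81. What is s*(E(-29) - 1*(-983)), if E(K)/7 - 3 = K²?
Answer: -558171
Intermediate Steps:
E(K) = 21 + 7*K²
s*(E(-29) - 1*(-983)) = -81*((21 + 7*(-29)²) - 1*(-983)) = -81*((21 + 7*841) + 983) = -81*((21 + 5887) + 983) = -81*(5908 + 983) = -81*6891 = -558171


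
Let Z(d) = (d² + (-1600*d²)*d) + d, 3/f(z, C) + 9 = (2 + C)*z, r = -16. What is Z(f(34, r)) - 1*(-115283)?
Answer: 2630391904853/22816825 ≈ 1.1528e+5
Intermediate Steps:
f(z, C) = 3/(-9 + z*(2 + C)) (f(z, C) = 3/(-9 + (2 + C)*z) = 3/(-9 + z*(2 + C)))
Z(d) = d + d² - 1600*d³ (Z(d) = (d² - 1600*d³) + d = d + d² - 1600*d³)
Z(f(34, r)) - 1*(-115283) = (3/(-9 + 2*34 - 16*34))*(1 + 3/(-9 + 2*34 - 16*34) - 1600*9/(-9 + 2*34 - 16*34)²) - 1*(-115283) = (3/(-9 + 68 - 544))*(1 + 3/(-9 + 68 - 544) - 1600*9/(-9 + 68 - 544)²) + 115283 = (3/(-485))*(1 + 3/(-485) - 1600*(3/(-485))²) + 115283 = (3*(-1/485))*(1 + 3*(-1/485) - 1600*(3*(-1/485))²) + 115283 = -3*(1 - 3/485 - 1600*(-3/485)²)/485 + 115283 = -3*(1 - 3/485 - 1600*9/235225)/485 + 115283 = -3*(1 - 3/485 - 576/9409)/485 + 115283 = -3/485*43874/47045 + 115283 = -131622/22816825 + 115283 = 2630391904853/22816825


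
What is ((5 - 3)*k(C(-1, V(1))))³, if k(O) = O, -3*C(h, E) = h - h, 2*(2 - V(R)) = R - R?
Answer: 0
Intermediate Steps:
V(R) = 2 (V(R) = 2 - (R - R)/2 = 2 - ½*0 = 2 + 0 = 2)
C(h, E) = 0 (C(h, E) = -(h - h)/3 = -⅓*0 = 0)
((5 - 3)*k(C(-1, V(1))))³ = ((5 - 3)*0)³ = (2*0)³ = 0³ = 0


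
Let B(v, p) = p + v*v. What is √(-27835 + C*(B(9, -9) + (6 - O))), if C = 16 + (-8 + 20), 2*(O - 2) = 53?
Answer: I*√26449 ≈ 162.63*I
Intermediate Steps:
O = 57/2 (O = 2 + (½)*53 = 2 + 53/2 = 57/2 ≈ 28.500)
B(v, p) = p + v²
C = 28 (C = 16 + 12 = 28)
√(-27835 + C*(B(9, -9) + (6 - O))) = √(-27835 + 28*((-9 + 9²) + (6 - 1*57/2))) = √(-27835 + 28*((-9 + 81) + (6 - 57/2))) = √(-27835 + 28*(72 - 45/2)) = √(-27835 + 28*(99/2)) = √(-27835 + 1386) = √(-26449) = I*√26449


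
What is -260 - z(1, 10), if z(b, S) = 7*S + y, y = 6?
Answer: -336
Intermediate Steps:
z(b, S) = 6 + 7*S (z(b, S) = 7*S + 6 = 6 + 7*S)
-260 - z(1, 10) = -260 - (6 + 7*10) = -260 - (6 + 70) = -260 - 1*76 = -260 - 76 = -336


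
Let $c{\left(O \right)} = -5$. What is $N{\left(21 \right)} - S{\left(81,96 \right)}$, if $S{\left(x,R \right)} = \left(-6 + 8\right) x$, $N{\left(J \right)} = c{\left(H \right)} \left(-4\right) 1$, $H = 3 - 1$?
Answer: $-142$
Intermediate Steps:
$H = 2$
$N{\left(J \right)} = 20$ ($N{\left(J \right)} = \left(-5\right) \left(-4\right) 1 = 20 \cdot 1 = 20$)
$S{\left(x,R \right)} = 2 x$
$N{\left(21 \right)} - S{\left(81,96 \right)} = 20 - 2 \cdot 81 = 20 - 162 = -142$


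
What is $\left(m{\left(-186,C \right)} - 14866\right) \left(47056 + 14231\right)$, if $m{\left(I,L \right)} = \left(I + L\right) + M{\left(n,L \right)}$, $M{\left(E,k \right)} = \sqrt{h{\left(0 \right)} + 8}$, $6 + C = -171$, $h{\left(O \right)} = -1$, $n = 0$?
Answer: $-933339723 + 61287 \sqrt{7} \approx -9.3318 \cdot 10^{8}$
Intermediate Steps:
$C = -177$ ($C = -6 - 171 = -177$)
$M{\left(E,k \right)} = \sqrt{7}$ ($M{\left(E,k \right)} = \sqrt{-1 + 8} = \sqrt{7}$)
$m{\left(I,L \right)} = I + L + \sqrt{7}$ ($m{\left(I,L \right)} = \left(I + L\right) + \sqrt{7} = I + L + \sqrt{7}$)
$\left(m{\left(-186,C \right)} - 14866\right) \left(47056 + 14231\right) = \left(\left(-186 - 177 + \sqrt{7}\right) - 14866\right) \left(47056 + 14231\right) = \left(\left(-363 + \sqrt{7}\right) - 14866\right) 61287 = \left(-15229 + \sqrt{7}\right) 61287 = -933339723 + 61287 \sqrt{7}$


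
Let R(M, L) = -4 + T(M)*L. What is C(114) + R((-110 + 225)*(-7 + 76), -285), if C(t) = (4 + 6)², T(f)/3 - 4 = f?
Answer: -6787749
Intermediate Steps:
T(f) = 12 + 3*f
C(t) = 100 (C(t) = 10² = 100)
R(M, L) = -4 + L*(12 + 3*M) (R(M, L) = -4 + (12 + 3*M)*L = -4 + L*(12 + 3*M))
C(114) + R((-110 + 225)*(-7 + 76), -285) = 100 + (-4 + 3*(-285)*(4 + (-110 + 225)*(-7 + 76))) = 100 + (-4 + 3*(-285)*(4 + 115*69)) = 100 + (-4 + 3*(-285)*(4 + 7935)) = 100 + (-4 + 3*(-285)*7939) = 100 + (-4 - 6787845) = 100 - 6787849 = -6787749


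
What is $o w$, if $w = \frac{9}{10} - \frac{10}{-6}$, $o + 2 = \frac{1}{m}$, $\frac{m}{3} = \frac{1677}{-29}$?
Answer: $- \frac{777007}{150930} \approx -5.1481$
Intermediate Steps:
$m = - \frac{5031}{29}$ ($m = 3 \frac{1677}{-29} = 3 \cdot 1677 \left(- \frac{1}{29}\right) = 3 \left(- \frac{1677}{29}\right) = - \frac{5031}{29} \approx -173.48$)
$o = - \frac{10091}{5031}$ ($o = -2 + \frac{1}{- \frac{5031}{29}} = -2 - \frac{29}{5031} = - \frac{10091}{5031} \approx -2.0058$)
$w = \frac{77}{30}$ ($w = 9 \cdot \frac{1}{10} - - \frac{5}{3} = \frac{9}{10} + \frac{5}{3} = \frac{77}{30} \approx 2.5667$)
$o w = \left(- \frac{10091}{5031}\right) \frac{77}{30} = - \frac{777007}{150930}$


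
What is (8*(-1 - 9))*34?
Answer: -2720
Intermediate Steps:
(8*(-1 - 9))*34 = (8*(-10))*34 = -80*34 = -2720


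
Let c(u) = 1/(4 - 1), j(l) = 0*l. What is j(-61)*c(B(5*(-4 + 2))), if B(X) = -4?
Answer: 0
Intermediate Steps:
j(l) = 0
c(u) = ⅓ (c(u) = 1/3 = ⅓)
j(-61)*c(B(5*(-4 + 2))) = 0*(⅓) = 0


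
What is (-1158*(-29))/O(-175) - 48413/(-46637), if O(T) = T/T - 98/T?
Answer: 13051993819/606281 ≈ 21528.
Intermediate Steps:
O(T) = 1 - 98/T
(-1158*(-29))/O(-175) - 48413/(-46637) = (-1158*(-29))/(((-98 - 175)/(-175))) - 48413/(-46637) = 33582/((-1/175*(-273))) - 48413*(-1/46637) = 33582/(39/25) + 48413/46637 = 33582*(25/39) + 48413/46637 = 279850/13 + 48413/46637 = 13051993819/606281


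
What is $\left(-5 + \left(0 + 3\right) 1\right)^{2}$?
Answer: $4$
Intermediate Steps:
$\left(-5 + \left(0 + 3\right) 1\right)^{2} = \left(-5 + 3 \cdot 1\right)^{2} = \left(-5 + 3\right)^{2} = \left(-2\right)^{2} = 4$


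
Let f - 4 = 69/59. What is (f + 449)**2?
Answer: 718025616/3481 ≈ 2.0627e+5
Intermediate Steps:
f = 305/59 (f = 4 + 69/59 = 305/59 ≈ 5.1695)
(f + 449)**2 = (305/59 + 449)**2 = (26796/59)**2 = 718025616/3481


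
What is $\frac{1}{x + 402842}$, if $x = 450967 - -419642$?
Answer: $\frac{1}{1273451} \approx 7.8527 \cdot 10^{-7}$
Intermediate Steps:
$x = 870609$ ($x = 450967 + 419642 = 870609$)
$\frac{1}{x + 402842} = \frac{1}{870609 + 402842} = \frac{1}{1273451}$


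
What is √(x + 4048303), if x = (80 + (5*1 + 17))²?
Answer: √4058707 ≈ 2014.6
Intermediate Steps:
x = 10404 (x = (80 + (5 + 17))² = (80 + 22)² = 102² = 10404)
√(x + 4048303) = √(10404 + 4048303) = √4058707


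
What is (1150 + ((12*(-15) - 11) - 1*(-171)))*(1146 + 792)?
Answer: 2189940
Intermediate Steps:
(1150 + ((12*(-15) - 11) - 1*(-171)))*(1146 + 792) = (1150 + ((-180 - 11) + 171))*1938 = (1150 + (-191 + 171))*1938 = (1150 - 20)*1938 = 1130*1938 = 2189940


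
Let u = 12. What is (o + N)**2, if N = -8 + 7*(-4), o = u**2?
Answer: 11664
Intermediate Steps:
o = 144 (o = 12**2 = 144)
N = -36 (N = -8 - 28 = -36)
(o + N)**2 = (144 - 36)**2 = 108**2 = 11664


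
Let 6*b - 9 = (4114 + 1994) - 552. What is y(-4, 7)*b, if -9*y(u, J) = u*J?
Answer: 25970/9 ≈ 2885.6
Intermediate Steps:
y(u, J) = -J*u/9 (y(u, J) = -u*J/9 = -J*u/9)
b = 1855/2 (b = 3/2 + ((4114 + 1994) - 552)/6 = 3/2 + (6108 - 552)/6 = 3/2 + (⅙)*5556 = 3/2 + 926 = 1855/2 ≈ 927.50)
y(-4, 7)*b = -⅑*7*(-4)*(1855/2) = (28/9)*(1855/2) = 25970/9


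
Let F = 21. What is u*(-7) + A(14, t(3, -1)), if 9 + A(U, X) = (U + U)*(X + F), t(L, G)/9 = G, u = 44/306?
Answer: 49877/153 ≈ 325.99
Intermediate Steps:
u = 22/153 (u = 44*(1/306) = 22/153 ≈ 0.14379)
t(L, G) = 9*G
A(U, X) = -9 + 2*U*(21 + X) (A(U, X) = -9 + (U + U)*(X + 21) = -9 + (2*U)*(21 + X) = -9 + 2*U*(21 + X))
u*(-7) + A(14, t(3, -1)) = (22/153)*(-7) + (-9 + 42*14 + 2*14*(9*(-1))) = -154/153 + (-9 + 588 + 2*14*(-9)) = -154/153 + (-9 + 588 - 252) = -154/153 + 327 = 49877/153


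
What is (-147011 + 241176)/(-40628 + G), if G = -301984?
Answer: -94165/342612 ≈ -0.27484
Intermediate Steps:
(-147011 + 241176)/(-40628 + G) = (-147011 + 241176)/(-40628 - 301984) = 94165/(-342612) = 94165*(-1/342612) = -94165/342612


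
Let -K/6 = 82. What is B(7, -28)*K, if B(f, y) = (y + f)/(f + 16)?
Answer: 10332/23 ≈ 449.22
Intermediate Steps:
B(f, y) = (f + y)/(16 + f)
K = -492 (K = -6*82 = -492)
B(7, -28)*K = ((7 - 28)/(16 + 7))*(-492) = (-21/23)*(-492) = ((1/23)*(-21))*(-492) = -21/23*(-492) = 10332/23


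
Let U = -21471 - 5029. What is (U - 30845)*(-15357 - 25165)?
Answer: 2323734090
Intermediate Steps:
U = -26500
(U - 30845)*(-15357 - 25165) = (-26500 - 30845)*(-15357 - 25165) = -57345*(-40522) = 2323734090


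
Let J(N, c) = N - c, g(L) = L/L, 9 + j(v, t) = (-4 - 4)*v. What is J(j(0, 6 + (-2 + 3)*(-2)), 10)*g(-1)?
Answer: -19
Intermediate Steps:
j(v, t) = -9 - 8*v (j(v, t) = -9 + (-4 - 4)*v = -9 - 8*v)
g(L) = 1
J(j(0, 6 + (-2 + 3)*(-2)), 10)*g(-1) = ((-9 - 8*0) - 1*10)*1 = ((-9 + 0) - 10)*1 = (-9 - 10)*1 = -19*1 = -19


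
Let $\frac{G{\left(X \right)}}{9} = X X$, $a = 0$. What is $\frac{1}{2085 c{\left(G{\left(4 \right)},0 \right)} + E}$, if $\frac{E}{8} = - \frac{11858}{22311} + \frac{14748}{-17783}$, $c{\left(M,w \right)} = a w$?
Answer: $- \frac{396756513}{4319307536} \approx -0.091856$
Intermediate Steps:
$G{\left(X \right)} = 9 X^{2}$ ($G{\left(X \right)} = 9 X X = 9 X^{2}$)
$c{\left(M,w \right)} = 0$ ($c{\left(M,w \right)} = 0 w = 0$)
$E = - \frac{4319307536}{396756513}$ ($E = 8 \left(- \frac{11858}{22311} + \frac{14748}{-17783}\right) = 8 \left(\left(-11858\right) \frac{1}{22311} + 14748 \left(- \frac{1}{17783}\right)\right) = 8 \left(- \frac{11858}{22311} - \frac{14748}{17783}\right) = 8 \left(- \frac{539913442}{396756513}\right) = - \frac{4319307536}{396756513} \approx -10.887$)
$\frac{1}{2085 c{\left(G{\left(4 \right)},0 \right)} + E} = \frac{1}{2085 \cdot 0 - \frac{4319307536}{396756513}} = \frac{1}{0 - \frac{4319307536}{396756513}} = \frac{1}{- \frac{4319307536}{396756513}} = - \frac{396756513}{4319307536}$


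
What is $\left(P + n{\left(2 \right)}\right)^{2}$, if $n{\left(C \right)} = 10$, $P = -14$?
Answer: $16$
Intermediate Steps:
$\left(P + n{\left(2 \right)}\right)^{2} = \left(-14 + 10\right)^{2} = \left(-4\right)^{2} = 16$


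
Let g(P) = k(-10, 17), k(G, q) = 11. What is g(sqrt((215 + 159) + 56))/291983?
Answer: 11/291983 ≈ 3.7673e-5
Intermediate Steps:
g(P) = 11
g(sqrt((215 + 159) + 56))/291983 = 11/291983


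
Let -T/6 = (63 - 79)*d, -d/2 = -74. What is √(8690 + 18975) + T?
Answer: 14208 + √27665 ≈ 14374.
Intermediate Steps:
d = 148 (d = -2*(-74) = 148)
T = 14208 (T = -6*(63 - 79)*148 = -(-96)*148 = -6*(-2368) = 14208)
√(8690 + 18975) + T = √(8690 + 18975) + 14208 = √27665 + 14208 = 14208 + √27665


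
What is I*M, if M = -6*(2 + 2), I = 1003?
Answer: -24072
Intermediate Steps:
M = -24 (M = -6*4 = -24)
I*M = 1003*(-24) = -24072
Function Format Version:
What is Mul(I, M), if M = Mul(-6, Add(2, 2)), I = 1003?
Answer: -24072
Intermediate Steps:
M = -24 (M = Mul(-6, 4) = -24)
Mul(I, M) = Mul(1003, -24) = -24072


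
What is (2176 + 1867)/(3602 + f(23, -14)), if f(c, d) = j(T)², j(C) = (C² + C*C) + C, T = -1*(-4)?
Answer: 4043/4898 ≈ 0.82544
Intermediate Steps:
T = 4
j(C) = C + 2*C² (j(C) = (C² + C²) + C = 2*C² + C = C + 2*C²)
f(c, d) = 1296 (f(c, d) = (4*(1 + 2*4))² = (4*(1 + 8))² = (4*9)² = 36² = 1296)
(2176 + 1867)/(3602 + f(23, -14)) = (2176 + 1867)/(3602 + 1296) = 4043/4898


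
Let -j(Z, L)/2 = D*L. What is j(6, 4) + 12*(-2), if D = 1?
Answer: -32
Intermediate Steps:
j(Z, L) = -2*L
j(6, 4) + 12*(-2) = -2*4 + 12*(-2) = -8 - 24 = -32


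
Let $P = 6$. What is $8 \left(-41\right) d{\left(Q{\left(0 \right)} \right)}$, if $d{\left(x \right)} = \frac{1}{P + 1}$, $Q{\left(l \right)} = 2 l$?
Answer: $- \frac{328}{7} \approx -46.857$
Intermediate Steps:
$d{\left(x \right)} = \frac{1}{7}$ ($d{\left(x \right)} = \frac{1}{6 + 1} = \frac{1}{7}$)
$8 \left(-41\right) d{\left(Q{\left(0 \right)} \right)} = 8 \left(-41\right) \frac{1}{7} = \left(-328\right) \frac{1}{7} = - \frac{328}{7}$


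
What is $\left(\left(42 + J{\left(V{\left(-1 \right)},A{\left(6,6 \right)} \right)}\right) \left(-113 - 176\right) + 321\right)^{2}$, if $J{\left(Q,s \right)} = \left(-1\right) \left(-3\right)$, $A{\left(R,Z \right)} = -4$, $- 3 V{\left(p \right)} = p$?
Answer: $160883856$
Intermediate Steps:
$V{\left(p \right)} = - \frac{p}{3}$
$J{\left(Q,s \right)} = 3$
$\left(\left(42 + J{\left(V{\left(-1 \right)},A{\left(6,6 \right)} \right)}\right) \left(-113 - 176\right) + 321\right)^{2} = \left(\left(42 + 3\right) \left(-113 - 176\right) + 321\right)^{2} = \left(45 \left(-289\right) + 321\right)^{2} = \left(-13005 + 321\right)^{2} = \left(-12684\right)^{2} = 160883856$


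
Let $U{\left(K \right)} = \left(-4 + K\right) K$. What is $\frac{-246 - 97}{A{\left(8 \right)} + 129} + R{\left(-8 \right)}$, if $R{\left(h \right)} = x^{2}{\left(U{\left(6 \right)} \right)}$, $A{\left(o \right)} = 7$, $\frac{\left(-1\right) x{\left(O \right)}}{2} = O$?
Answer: $\frac{77993}{136} \approx 573.48$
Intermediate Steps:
$U{\left(K \right)} = K \left(-4 + K\right)$
$x{\left(O \right)} = - 2 O$
$R{\left(h \right)} = 576$ ($R{\left(h \right)} = \left(- 2 \cdot 6 \left(-4 + 6\right)\right)^{2} = \left(- 2 \cdot 6 \cdot 2\right)^{2} = \left(\left(-2\right) 12\right)^{2} = \left(-24\right)^{2} = 576$)
$\frac{-246 - 97}{A{\left(8 \right)} + 129} + R{\left(-8 \right)} = \frac{-246 - 97}{7 + 129} + 576 = - \frac{343}{136} + 576 = \frac{77993}{136}$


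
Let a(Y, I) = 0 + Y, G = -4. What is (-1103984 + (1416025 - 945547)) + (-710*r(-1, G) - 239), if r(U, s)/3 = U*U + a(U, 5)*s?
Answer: -644395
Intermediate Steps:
a(Y, I) = Y
r(U, s) = 3*U**2 + 3*U*s (r(U, s) = 3*(U*U + U*s) = 3*(U**2 + U*s) = 3*U**2 + 3*U*s)
(-1103984 + (1416025 - 945547)) + (-710*r(-1, G) - 239) = (-1103984 + (1416025 - 945547)) + (-2130*(-1)*(-1 - 4) - 239) = (-1103984 + 470478) + (-2130*(-1)*(-5) - 239) = -633506 + (-710*15 - 239) = -633506 + (-10650 - 239) = -633506 - 10889 = -644395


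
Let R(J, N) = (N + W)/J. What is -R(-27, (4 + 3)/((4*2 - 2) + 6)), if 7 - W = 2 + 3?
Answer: 31/324 ≈ 0.095679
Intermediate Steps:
W = 2 (W = 7 - (2 + 3) = 7 - 1*5 = 7 - 5 = 2)
R(J, N) = (2 + N)/J (R(J, N) = (N + 2)/J = (2 + N)/J)
-R(-27, (4 + 3)/((4*2 - 2) + 6)) = -(2 + (4 + 3)/((4*2 - 2) + 6))/(-27) = -(-1)*(2 + 7/((8 - 2) + 6))/27 = -(-1)*(2 + 7/(6 + 6))/27 = -(-1)*(2 + 7/12)/27 = -(-1)*31/(27*12) = -1*(-31/324) = 31/324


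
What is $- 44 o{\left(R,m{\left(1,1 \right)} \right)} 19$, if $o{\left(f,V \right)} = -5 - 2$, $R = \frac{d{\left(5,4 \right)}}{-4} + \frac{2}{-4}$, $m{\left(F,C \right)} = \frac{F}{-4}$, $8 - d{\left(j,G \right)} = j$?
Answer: $5852$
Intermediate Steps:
$d{\left(j,G \right)} = 8 - j$
$m{\left(F,C \right)} = - \frac{F}{4}$ ($m{\left(F,C \right)} = F \left(- \frac{1}{4}\right) = - \frac{F}{4}$)
$R = - \frac{5}{4}$ ($R = \frac{8 - 5}{-4} + \frac{2}{-4} = \left(8 - 5\right) \left(- \frac{1}{4}\right) + 2 \left(- \frac{1}{4}\right) = 3 \left(- \frac{1}{4}\right) - \frac{1}{2} = - \frac{3}{4} - \frac{1}{2} = - \frac{5}{4} \approx -1.25$)
$o{\left(f,V \right)} = -7$
$- 44 o{\left(R,m{\left(1,1 \right)} \right)} 19 = \left(-44\right) \left(-7\right) 19 = 308 \cdot 19 = 5852$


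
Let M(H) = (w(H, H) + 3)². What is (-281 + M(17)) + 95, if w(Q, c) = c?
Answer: 214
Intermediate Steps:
M(H) = (3 + H)² (M(H) = (H + 3)² = (3 + H)²)
(-281 + M(17)) + 95 = (-281 + (3 + 17)²) + 95 = (-281 + 20²) + 95 = (-281 + 400) + 95 = 119 + 95 = 214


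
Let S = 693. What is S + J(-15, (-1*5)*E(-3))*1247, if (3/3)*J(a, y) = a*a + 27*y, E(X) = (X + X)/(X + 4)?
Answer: 1291338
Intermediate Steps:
E(X) = 2*X/(4 + X) (E(X) = (2*X)/(4 + X) = 2*X/(4 + X))
J(a, y) = a² + 27*y (J(a, y) = a*a + 27*y = a² + 27*y)
S + J(-15, (-1*5)*E(-3))*1247 = 693 + ((-15)² + 27*((-1*5)*(2*(-3)/(4 - 3))))*1247 = 693 + (225 + 27*(-10*(-3)/1))*1247 = 693 + (225 + 27*(-10*(-3)))*1247 = 693 + (225 + 27*(-5*(-6)))*1247 = 693 + (225 + 27*30)*1247 = 693 + (225 + 810)*1247 = 693 + 1035*1247 = 693 + 1290645 = 1291338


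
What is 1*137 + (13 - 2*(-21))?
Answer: 192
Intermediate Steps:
1*137 + (13 - 2*(-21)) = 137 + (13 + 42) = 137 + 55 = 192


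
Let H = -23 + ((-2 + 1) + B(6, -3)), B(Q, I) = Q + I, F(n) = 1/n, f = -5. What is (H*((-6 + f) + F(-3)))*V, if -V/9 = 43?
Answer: -92106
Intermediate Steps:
V = -387 (V = -9*43 = -387)
F(n) = 1/n
B(Q, I) = I + Q
H = -21 (H = -23 + ((-2 + 1) + (-3 + 6)) = -23 + (-1 + 3) = -23 + 2 = -21)
(H*((-6 + f) + F(-3)))*V = -21*((-6 - 5) + 1/(-3))*(-387) = -21*(-11 - 1/3)*(-387) = -21*(-34/3)*(-387) = 238*(-387) = -92106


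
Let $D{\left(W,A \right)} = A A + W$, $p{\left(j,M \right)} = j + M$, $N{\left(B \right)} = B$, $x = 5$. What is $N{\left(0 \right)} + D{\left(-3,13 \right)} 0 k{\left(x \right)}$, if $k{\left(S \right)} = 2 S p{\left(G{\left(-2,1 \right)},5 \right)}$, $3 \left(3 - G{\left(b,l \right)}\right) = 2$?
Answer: $0$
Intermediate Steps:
$G{\left(b,l \right)} = \frac{7}{3}$ ($G{\left(b,l \right)} = 3 - \frac{2}{3} = \frac{7}{3}$)
$p{\left(j,M \right)} = M + j$
$D{\left(W,A \right)} = W + A^{2}$ ($D{\left(W,A \right)} = A^{2} + W = W + A^{2}$)
$k{\left(S \right)} = \frac{44 S}{3}$ ($k{\left(S \right)} = 2 S \left(5 + \frac{7}{3}\right) = 2 S \frac{22}{3} = \frac{44 S}{3}$)
$N{\left(0 \right)} + D{\left(-3,13 \right)} 0 k{\left(x \right)} = 0 + \left(-3 + 13^{2}\right) 0 \cdot \frac{44}{3} \cdot 5 = 0 + \left(-3 + 169\right) 0 \cdot \frac{220}{3} = 0 + 166 \cdot 0 = 0 + 0 = 0$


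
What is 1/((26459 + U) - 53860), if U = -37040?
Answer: -1/64441 ≈ -1.5518e-5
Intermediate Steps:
1/((26459 + U) - 53860) = 1/((26459 - 37040) - 53860) = 1/(-10581 - 53860) = 1/(-64441) = -1/64441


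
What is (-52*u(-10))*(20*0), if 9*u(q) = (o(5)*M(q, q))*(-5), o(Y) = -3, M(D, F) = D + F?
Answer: 0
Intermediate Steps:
u(q) = 10*q/3 (u(q) = (-3*(q + q)*(-5))/9 = (-6*q*(-5))/9 = (30*q)/9 = 10*q/3)
(-52*u(-10))*(20*0) = (-520*(-10)/3)*(20*0) = -52*(-100/3)*0 = (5200/3)*0 = 0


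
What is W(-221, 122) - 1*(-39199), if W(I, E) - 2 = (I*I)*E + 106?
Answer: 5997909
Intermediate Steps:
W(I, E) = 108 + E*I**2 (W(I, E) = 2 + ((I*I)*E + 106) = 2 + (I**2*E + 106) = 2 + (E*I**2 + 106) = 2 + (106 + E*I**2) = 108 + E*I**2)
W(-221, 122) - 1*(-39199) = (108 + 122*(-221)**2) - 1*(-39199) = (108 + 122*48841) + 39199 = (108 + 5958602) + 39199 = 5958710 + 39199 = 5997909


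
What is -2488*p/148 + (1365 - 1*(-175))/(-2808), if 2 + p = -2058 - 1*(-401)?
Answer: 724378151/25974 ≈ 27889.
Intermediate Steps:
p = -1659 (p = -2 + (-2058 - 1*(-401)) = -2 + (-2058 + 401) = -2 - 1657 = -1659)
-2488*p/148 + (1365 - 1*(-175))/(-2808) = -2488/(148/(-1659)) + (1365 - 1*(-175))/(-2808) = -2488/(148*(-1/1659)) + (1365 + 175)*(-1/2808) = -2488/(-148/1659) + 1540*(-1/2808) = -2488*(-1659/148) - 385/702 = 1031898/37 - 385/702 = 724378151/25974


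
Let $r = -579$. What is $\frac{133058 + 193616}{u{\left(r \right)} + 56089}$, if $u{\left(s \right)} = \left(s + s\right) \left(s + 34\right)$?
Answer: $\frac{326674}{687199} \approx 0.47537$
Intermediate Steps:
$u{\left(s \right)} = 2 s \left(34 + s\right)$
$\frac{133058 + 193616}{u{\left(r \right)} + 56089} = \frac{133058 + 193616}{2 \left(-579\right) \left(34 - 579\right) + 56089} = \frac{326674}{2 \left(-579\right) \left(-545\right) + 56089} = \frac{326674}{631110 + 56089} = \frac{326674}{687199}$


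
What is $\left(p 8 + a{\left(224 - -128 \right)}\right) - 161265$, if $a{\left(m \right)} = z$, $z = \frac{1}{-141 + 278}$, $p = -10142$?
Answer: $- \frac{33208936}{137} \approx -2.424 \cdot 10^{5}$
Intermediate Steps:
$z = \frac{1}{137} \approx 0.0072993$
$a{\left(m \right)} = \frac{1}{137}$
$\left(p 8 + a{\left(224 - -128 \right)}\right) - 161265 = \left(\left(-10142\right) 8 + \frac{1}{137}\right) - 161265 = \left(-81136 + \frac{1}{137}\right) - 161265 = - \frac{11115631}{137} - 161265 = - \frac{33208936}{137}$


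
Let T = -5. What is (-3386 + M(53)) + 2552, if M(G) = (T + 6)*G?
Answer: -781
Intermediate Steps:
M(G) = G (M(G) = (-5 + 6)*G = 1*G = G)
(-3386 + M(53)) + 2552 = (-3386 + 53) + 2552 = -3333 + 2552 = -781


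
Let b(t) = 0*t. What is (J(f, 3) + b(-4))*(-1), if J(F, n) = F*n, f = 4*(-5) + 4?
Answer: 48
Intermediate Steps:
b(t) = 0
f = -16 (f = -20 + 4 = -16)
(J(f, 3) + b(-4))*(-1) = (-16*3 + 0)*(-1) = (-48 + 0)*(-1) = -48*(-1) = 48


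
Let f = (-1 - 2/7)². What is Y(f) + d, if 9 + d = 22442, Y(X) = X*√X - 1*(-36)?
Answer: 7707596/343 ≈ 22471.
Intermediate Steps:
f = 81/49 (f = (-1 - 2*⅐)² = (-1 - 2/7)² = (-9/7)² = 81/49 ≈ 1.6531)
Y(X) = 36 + X^(3/2) (Y(X) = X^(3/2) + 36 = 36 + X^(3/2))
d = 22433 (d = -9 + 22442 = 22433)
Y(f) + d = (36 + (81/49)^(3/2)) + 22433 = (36 + 729/343) + 22433 = 13077/343 + 22433 = 7707596/343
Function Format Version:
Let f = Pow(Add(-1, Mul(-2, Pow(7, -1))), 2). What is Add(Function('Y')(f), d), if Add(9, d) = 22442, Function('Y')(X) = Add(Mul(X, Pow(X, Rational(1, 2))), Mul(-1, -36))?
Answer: Rational(7707596, 343) ≈ 22471.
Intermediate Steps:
f = Rational(81, 49) (f = Pow(Add(-1, Mul(-2, Rational(1, 7))), 2) = Pow(Add(-1, Rational(-2, 7)), 2) = Pow(Rational(-9, 7), 2) = Rational(81, 49) ≈ 1.6531)
Function('Y')(X) = Add(36, Pow(X, Rational(3, 2))) (Function('Y')(X) = Add(Pow(X, Rational(3, 2)), 36) = Add(36, Pow(X, Rational(3, 2))))
d = 22433 (d = Add(-9, 22442) = 22433)
Add(Function('Y')(f), d) = Add(Add(36, Pow(Rational(81, 49), Rational(3, 2))), 22433) = Add(Add(36, Rational(729, 343)), 22433) = Add(Rational(13077, 343), 22433) = Rational(7707596, 343)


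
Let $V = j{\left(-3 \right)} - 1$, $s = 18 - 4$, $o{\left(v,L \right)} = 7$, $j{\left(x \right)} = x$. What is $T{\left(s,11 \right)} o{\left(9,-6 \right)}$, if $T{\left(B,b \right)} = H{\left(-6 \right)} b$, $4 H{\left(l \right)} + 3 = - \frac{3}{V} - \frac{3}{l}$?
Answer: $- \frac{539}{16} \approx -33.688$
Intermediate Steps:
$s = 14$
$V = -4$ ($V = -3 - 1 = -4$)
$H{\left(l \right)} = - \frac{9}{16} - \frac{3}{4 l}$ ($H{\left(l \right)} = - \frac{3}{4} + \frac{- \frac{3}{-4} - \frac{3}{l}}{4} = - \frac{3}{4} + \frac{\left(-3\right) \left(- \frac{1}{4}\right) - \frac{3}{l}}{4} = - \frac{3}{4} + \frac{\frac{3}{4} - \frac{3}{l}}{4} = - \frac{3}{4} + \left(\frac{3}{16} - \frac{3}{4 l}\right) = - \frac{9}{16} - \frac{3}{4 l}$)
$T{\left(B,b \right)} = - \frac{7 b}{16}$ ($T{\left(B,b \right)} = \frac{3 \left(-4 - -18\right)}{16 \left(-6\right)} b = \frac{3}{16} \left(- \frac{1}{6}\right) \left(-4 + 18\right) b = \frac{3}{16} \left(- \frac{1}{6}\right) 14 b = - \frac{7 b}{16}$)
$T{\left(s,11 \right)} o{\left(9,-6 \right)} = \left(- \frac{7}{16}\right) 11 \cdot 7 = \left(- \frac{77}{16}\right) 7 = - \frac{539}{16}$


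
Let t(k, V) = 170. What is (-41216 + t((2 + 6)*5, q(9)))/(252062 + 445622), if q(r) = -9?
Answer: -20523/348842 ≈ -0.058832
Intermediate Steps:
(-41216 + t((2 + 6)*5, q(9)))/(252062 + 445622) = (-41216 + 170)/(252062 + 445622) = -41046/697684 = -41046*1/697684 = -20523/348842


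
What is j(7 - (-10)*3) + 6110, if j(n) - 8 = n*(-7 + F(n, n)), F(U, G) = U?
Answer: 7228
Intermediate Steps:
j(n) = 8 + n*(-7 + n)
j(7 - (-10)*3) + 6110 = (8 + (7 - (-10)*3)² - 7*(7 - (-10)*3)) + 6110 = (8 + (7 - 2*(-15))² - 7*(7 - 2*(-15))) + 6110 = (8 + (7 + 30)² - 7*(7 + 30)) + 6110 = (8 + 37² - 7*37) + 6110 = (8 + 1369 - 259) + 6110 = 1118 + 6110 = 7228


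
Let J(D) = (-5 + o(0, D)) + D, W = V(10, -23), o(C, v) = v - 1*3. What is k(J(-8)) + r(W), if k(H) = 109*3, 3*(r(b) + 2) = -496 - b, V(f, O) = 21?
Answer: 458/3 ≈ 152.67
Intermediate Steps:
o(C, v) = -3 + v (o(C, v) = v - 3 = -3 + v)
W = 21
r(b) = -502/3 - b/3 (r(b) = -2 + (-496 - b)/3 = -2 + (-496/3 - b/3) = -502/3 - b/3)
J(D) = -8 + 2*D (J(D) = (-5 + (-3 + D)) + D = (-8 + D) + D = -8 + 2*D)
k(H) = 327
k(J(-8)) + r(W) = 327 + (-502/3 - ⅓*21) = 327 + (-502/3 - 7) = 327 - 523/3 = 458/3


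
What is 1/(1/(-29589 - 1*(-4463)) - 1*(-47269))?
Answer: 25126/1187680893 ≈ 2.1156e-5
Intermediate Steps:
1/(1/(-29589 - 1*(-4463)) - 1*(-47269)) = 1/(1/(-29589 + 4463) + 47269) = 1/(1/(-25126) + 47269) = 1/(-1/25126 + 47269) = 1/(1187680893/25126) = 25126/1187680893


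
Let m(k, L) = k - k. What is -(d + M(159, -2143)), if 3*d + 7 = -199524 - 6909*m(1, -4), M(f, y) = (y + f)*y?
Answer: -12555605/3 ≈ -4.1852e+6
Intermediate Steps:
m(k, L) = 0
M(f, y) = y*(f + y) (M(f, y) = (f + y)*y = y*(f + y))
d = -199531/3 (d = -7/3 + (-199524 - 6909*0)/3 = -7/3 + (-199524 - 1*0)/3 = -7/3 + (-199524 + 0)/3 = -7/3 + (1/3)*(-199524) = -7/3 - 66508 = -199531/3 ≈ -66510.)
-(d + M(159, -2143)) = -(-199531/3 - 2143*(159 - 2143)) = -(-199531/3 - 2143*(-1984)) = -(-199531/3 + 4251712) = -1*12555605/3 = -12555605/3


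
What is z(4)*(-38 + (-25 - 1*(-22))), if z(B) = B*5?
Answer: -820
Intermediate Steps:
z(B) = 5*B
z(4)*(-38 + (-25 - 1*(-22))) = (5*4)*(-38 + (-25 - 1*(-22))) = 20*(-38 + (-25 + 22)) = 20*(-38 - 3) = 20*(-41) = -820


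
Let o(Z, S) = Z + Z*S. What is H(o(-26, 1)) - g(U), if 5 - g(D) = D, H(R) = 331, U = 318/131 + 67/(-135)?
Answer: 5799463/17685 ≈ 327.93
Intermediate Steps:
U = 34153/17685 (U = 318*(1/131) + 67*(-1/135) = 318/131 - 67/135 = 34153/17685 ≈ 1.9312)
o(Z, S) = Z + S*Z
g(D) = 5 - D
H(o(-26, 1)) - g(U) = 331 - (5 - 1*34153/17685) = 331 - (5 - 34153/17685) = 331 - 1*54272/17685 = 331 - 54272/17685 = 5799463/17685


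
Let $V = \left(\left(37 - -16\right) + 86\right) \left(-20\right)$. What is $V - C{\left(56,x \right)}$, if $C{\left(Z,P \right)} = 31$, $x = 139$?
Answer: $-2811$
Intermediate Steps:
$V = -2780$ ($V = \left(\left(37 + 16\right) + 86\right) \left(-20\right) = \left(53 + 86\right) \left(-20\right) = 139 \left(-20\right) = -2780$)
$V - C{\left(56,x \right)} = -2780 - 31 = -2811$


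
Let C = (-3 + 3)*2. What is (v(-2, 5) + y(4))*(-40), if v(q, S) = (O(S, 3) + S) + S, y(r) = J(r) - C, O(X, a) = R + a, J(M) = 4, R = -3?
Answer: -560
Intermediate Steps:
C = 0 (C = 0*2 = 0)
O(X, a) = -3 + a
y(r) = 4 (y(r) = 4 - 1*0 = 4 + 0 = 4)
v(q, S) = 2*S (v(q, S) = ((-3 + 3) + S) + S = (0 + S) + S = S + S = 2*S)
(v(-2, 5) + y(4))*(-40) = (2*5 + 4)*(-40) = (10 + 4)*(-40) = 14*(-40) = -560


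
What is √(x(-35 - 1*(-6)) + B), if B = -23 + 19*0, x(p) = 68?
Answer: 3*√5 ≈ 6.7082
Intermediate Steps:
B = -23 (B = -23 + 0 = -23)
√(x(-35 - 1*(-6)) + B) = √(68 - 23) = √45 = 3*√5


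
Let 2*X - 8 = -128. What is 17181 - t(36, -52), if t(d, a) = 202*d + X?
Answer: 9969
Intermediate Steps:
X = -60 (X = 4 + (½)*(-128) = 4 - 64 = -60)
t(d, a) = -60 + 202*d (t(d, a) = 202*d - 60 = -60 + 202*d)
17181 - t(36, -52) = 17181 - (-60 + 202*36) = 17181 - (-60 + 7272) = 17181 - 1*7212 = 17181 - 7212 = 9969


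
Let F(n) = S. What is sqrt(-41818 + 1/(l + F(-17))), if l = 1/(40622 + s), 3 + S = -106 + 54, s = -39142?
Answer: I*sqrt(277077707821938)/81399 ≈ 204.49*I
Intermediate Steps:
S = -55 (S = -3 + (-106 + 54) = -3 - 52 = -55)
l = 1/1480 (l = 1/(40622 - 39142) = 1/1480 ≈ 0.00067568)
F(n) = -55
sqrt(-41818 + 1/(l + F(-17))) = sqrt(-41818 + 1/(1/1480 - 55)) = sqrt(-41818 + 1/(-81399/1480)) = sqrt(-41818 - 1480/81399) = sqrt(-3403944862/81399) = I*sqrt(277077707821938)/81399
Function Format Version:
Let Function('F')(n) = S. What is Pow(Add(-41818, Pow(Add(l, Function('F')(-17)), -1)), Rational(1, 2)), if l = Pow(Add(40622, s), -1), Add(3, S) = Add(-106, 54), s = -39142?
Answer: Mul(Rational(1, 81399), I, Pow(277077707821938, Rational(1, 2))) ≈ Mul(204.49, I)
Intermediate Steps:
S = -55 (S = Add(-3, Add(-106, 54)) = Add(-3, -52) = -55)
l = Rational(1, 1480) (l = Pow(Add(40622, -39142), -1) = Pow(1480, -1) = Rational(1, 1480) ≈ 0.00067568)
Function('F')(n) = -55
Pow(Add(-41818, Pow(Add(l, Function('F')(-17)), -1)), Rational(1, 2)) = Pow(Add(-41818, Pow(Add(Rational(1, 1480), -55), -1)), Rational(1, 2)) = Pow(Add(-41818, Pow(Rational(-81399, 1480), -1)), Rational(1, 2)) = Pow(Add(-41818, Rational(-1480, 81399)), Rational(1, 2)) = Pow(Rational(-3403944862, 81399), Rational(1, 2)) = Mul(Rational(1, 81399), I, Pow(277077707821938, Rational(1, 2)))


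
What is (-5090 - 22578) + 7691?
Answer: -19977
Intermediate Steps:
(-5090 - 22578) + 7691 = -27668 + 7691 = -19977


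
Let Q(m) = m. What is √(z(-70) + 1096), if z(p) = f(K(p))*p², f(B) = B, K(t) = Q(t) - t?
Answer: 2*√274 ≈ 33.106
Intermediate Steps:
K(t) = 0 (K(t) = t - t = 0)
z(p) = 0 (z(p) = 0*p² = 0)
√(z(-70) + 1096) = √(0 + 1096) = √1096 = 2*√274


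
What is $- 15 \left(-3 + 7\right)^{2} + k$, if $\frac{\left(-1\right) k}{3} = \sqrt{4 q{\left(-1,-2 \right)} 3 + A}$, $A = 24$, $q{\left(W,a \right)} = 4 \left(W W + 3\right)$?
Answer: $-240 - 18 \sqrt{6} \approx -284.09$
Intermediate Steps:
$q{\left(W,a \right)} = 12 + 4 W^{2}$ ($q{\left(W,a \right)} = 4 \left(W^{2} + 3\right) = 4 \left(3 + W^{2}\right) = 12 + 4 W^{2}$)
$k = - 18 \sqrt{6}$ ($k = - 3 \sqrt{4 \left(12 + 4 \left(-1\right)^{2}\right) 3 + 24} = - 3 \sqrt{4 \left(12 + 4 \cdot 1\right) 3 + 24} = - 3 \sqrt{4 \left(12 + 4\right) 3 + 24} = - 3 \sqrt{4 \cdot 16 \cdot 3 + 24} = - 3 \sqrt{64 \cdot 3 + 24} = - 3 \sqrt{192 + 24} = - 3 \sqrt{216} = - 3 \cdot 6 \sqrt{6} = - 18 \sqrt{6} \approx -44.091$)
$- 15 \left(-3 + 7\right)^{2} + k = - 15 \left(-3 + 7\right)^{2} - 18 \sqrt{6} = - 15 \cdot 4^{2} - 18 \sqrt{6} = \left(-15\right) 16 - 18 \sqrt{6} = -240 - 18 \sqrt{6}$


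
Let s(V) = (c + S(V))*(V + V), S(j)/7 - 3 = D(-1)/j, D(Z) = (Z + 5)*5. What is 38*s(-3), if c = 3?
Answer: 5168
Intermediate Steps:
D(Z) = 25 + 5*Z (D(Z) = (5 + Z)*5 = 25 + 5*Z)
S(j) = 21 + 140/j (S(j) = 21 + 7*((25 + 5*(-1))/j) = 21 + 7*((25 - 5)/j) = 21 + 7*(20/j) = 21 + 140/j)
s(V) = 2*V*(24 + 140/V) (s(V) = (3 + (21 + 140/V))*(V + V) = (24 + 140/V)*(2*V) = 2*V*(24 + 140/V))
38*s(-3) = 38*(280 + 48*(-3)) = 38*(280 - 144) = 38*136 = 5168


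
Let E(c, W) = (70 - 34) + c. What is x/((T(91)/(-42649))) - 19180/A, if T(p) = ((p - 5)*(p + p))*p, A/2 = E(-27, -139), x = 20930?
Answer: -119193055/70434 ≈ -1692.3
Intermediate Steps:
E(c, W) = 36 + c
A = 18 (A = 2*(36 - 27) = 2*9 = 18)
T(p) = 2*p²*(-5 + p) (T(p) = ((-5 + p)*(2*p))*p = (2*p*(-5 + p))*p = 2*p²*(-5 + p))
x/((T(91)/(-42649))) - 19180/A = 20930/(((2*91²*(-5 + 91))/(-42649))) - 19180/18 = 20930/(((2*8281*86)*(-1/42649))) - 19180*1/18 = 20930/((1424332*(-1/42649))) - 9590/9 = 20930/(-1424332/42649) - 9590/9 = 20930*(-42649/1424332) - 9590/9 = -4904635/7826 - 9590/9 = -119193055/70434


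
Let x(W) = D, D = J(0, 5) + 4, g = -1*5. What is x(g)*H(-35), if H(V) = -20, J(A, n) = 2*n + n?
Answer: -380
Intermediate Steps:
J(A, n) = 3*n
g = -5
D = 19 (D = 3*5 + 4 = 15 + 4 = 19)
x(W) = 19
x(g)*H(-35) = 19*(-20) = -380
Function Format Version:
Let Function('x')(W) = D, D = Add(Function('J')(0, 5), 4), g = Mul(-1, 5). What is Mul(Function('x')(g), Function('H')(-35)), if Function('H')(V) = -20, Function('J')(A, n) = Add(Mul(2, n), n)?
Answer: -380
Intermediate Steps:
Function('J')(A, n) = Mul(3, n)
g = -5
D = 19 (D = Add(Mul(3, 5), 4) = Add(15, 4) = 19)
Function('x')(W) = 19
Mul(Function('x')(g), Function('H')(-35)) = Mul(19, -20) = -380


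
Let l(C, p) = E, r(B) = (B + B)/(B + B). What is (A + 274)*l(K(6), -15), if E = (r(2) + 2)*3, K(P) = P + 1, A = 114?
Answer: 3492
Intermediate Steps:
r(B) = 1 (r(B) = (2*B)/((2*B)) = (2*B)*(1/(2*B)) = 1)
K(P) = 1 + P
E = 9 (E = (1 + 2)*3 = 3*3 = 9)
l(C, p) = 9
(A + 274)*l(K(6), -15) = (114 + 274)*9 = 388*9 = 3492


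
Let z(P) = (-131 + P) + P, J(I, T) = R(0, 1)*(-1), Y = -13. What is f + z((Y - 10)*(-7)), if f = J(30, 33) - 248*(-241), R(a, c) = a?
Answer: 59959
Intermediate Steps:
J(I, T) = 0 (J(I, T) = 0*(-1) = 0)
z(P) = -131 + 2*P
f = 59768 (f = 0 - 248*(-241) = 0 + 59768 = 59768)
f + z((Y - 10)*(-7)) = 59768 + (-131 + 2*((-13 - 10)*(-7))) = 59768 + (-131 + 2*(-23*(-7))) = 59768 + (-131 + 2*161) = 59768 + (-131 + 322) = 59768 + 191 = 59959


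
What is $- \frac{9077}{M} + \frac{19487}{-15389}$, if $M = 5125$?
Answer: $- \frac{239556828}{78868625} \approx -3.0374$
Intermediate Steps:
$- \frac{9077}{M} + \frac{19487}{-15389} = - \frac{9077}{5125} + \frac{19487}{-15389} = \left(-9077\right) \frac{1}{5125} + 19487 \left(- \frac{1}{15389}\right) = - \frac{9077}{5125} - \frac{19487}{15389} = - \frac{239556828}{78868625}$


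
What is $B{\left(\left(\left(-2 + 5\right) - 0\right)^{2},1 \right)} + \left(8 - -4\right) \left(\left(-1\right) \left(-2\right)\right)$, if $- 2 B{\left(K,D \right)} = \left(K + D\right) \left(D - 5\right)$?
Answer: $44$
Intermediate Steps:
$B{\left(K,D \right)} = - \frac{\left(-5 + D\right) \left(D + K\right)}{2}$ ($B{\left(K,D \right)} = - \frac{\left(K + D\right) \left(D - 5\right)}{2} = - \frac{\left(D + K\right) \left(-5 + D\right)}{2} = - \frac{\left(-5 + D\right) \left(D + K\right)}{2}$)
$B{\left(\left(\left(-2 + 5\right) - 0\right)^{2},1 \right)} + \left(8 - -4\right) \left(\left(-1\right) \left(-2\right)\right) = \left(- \frac{1^{2}}{2} + \frac{5}{2} \cdot 1 + \frac{5 \left(\left(-2 + 5\right) - 0\right)^{2}}{2} - \frac{\left(\left(-2 + 5\right) - 0\right)^{2}}{2}\right) + \left(8 - -4\right) \left(\left(-1\right) \left(-2\right)\right) = \left(\left(- \frac{1}{2}\right) 1 + \frac{5}{2} + \frac{5 \left(3 + 0\right)^{2}}{2} - \frac{\left(3 + 0\right)^{2}}{2}\right) + \left(8 + 4\right) 2 = \left(- \frac{1}{2} + \frac{5}{2} + \frac{5 \cdot 3^{2}}{2} - \frac{3^{2}}{2}\right) + 12 \cdot 2 = \left(- \frac{1}{2} + \frac{5}{2} + \frac{5}{2} \cdot 9 - \frac{1}{2} \cdot 9\right) + 24 = \left(- \frac{1}{2} + \frac{5}{2} + \frac{45}{2} - \frac{9}{2}\right) + 24 = 20 + 24 = 44$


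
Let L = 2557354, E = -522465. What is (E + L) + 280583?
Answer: 2315472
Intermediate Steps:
(E + L) + 280583 = (-522465 + 2557354) + 280583 = 2034889 + 280583 = 2315472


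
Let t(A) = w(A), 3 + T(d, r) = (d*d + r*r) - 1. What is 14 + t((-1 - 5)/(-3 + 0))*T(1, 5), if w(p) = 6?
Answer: 146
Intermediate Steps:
T(d, r) = -4 + d² + r² (T(d, r) = -3 + ((d*d + r*r) - 1) = -3 + ((d² + r²) - 1) = -3 + (-1 + d² + r²) = -4 + d² + r²)
t(A) = 6
14 + t((-1 - 5)/(-3 + 0))*T(1, 5) = 14 + 6*(-4 + 1² + 5²) = 14 + 6*(-4 + 1 + 25) = 14 + 6*22 = 14 + 132 = 146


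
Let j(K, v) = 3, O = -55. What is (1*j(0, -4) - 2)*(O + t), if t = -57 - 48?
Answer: -160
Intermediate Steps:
t = -105
(1*j(0, -4) - 2)*(O + t) = (1*3 - 2)*(-55 - 105) = (3 - 2)*(-160) = 1*(-160) = -160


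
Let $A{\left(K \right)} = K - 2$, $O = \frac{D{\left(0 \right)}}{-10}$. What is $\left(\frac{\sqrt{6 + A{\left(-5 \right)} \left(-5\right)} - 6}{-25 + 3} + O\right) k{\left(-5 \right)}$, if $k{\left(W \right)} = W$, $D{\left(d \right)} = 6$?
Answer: $\frac{18}{11} + \frac{5 \sqrt{41}}{22} \approx 3.0916$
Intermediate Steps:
$O = - \frac{3}{5}$ ($O = \frac{6}{-10} = 6 \left(- \frac{1}{10}\right) = - \frac{3}{5} \approx -0.6$)
$A{\left(K \right)} = -2 + K$
$\left(\frac{\sqrt{6 + A{\left(-5 \right)} \left(-5\right)} - 6}{-25 + 3} + O\right) k{\left(-5 \right)} = \left(\frac{\sqrt{6 + \left(-2 - 5\right) \left(-5\right)} - 6}{-25 + 3} - \frac{3}{5}\right) \left(-5\right) = \left(\frac{\sqrt{6 - -35} - 6}{-22} - \frac{3}{5}\right) \left(-5\right) = \left(\left(\sqrt{6 + 35} - 6\right) \left(- \frac{1}{22}\right) - \frac{3}{5}\right) \left(-5\right) = \left(\left(\sqrt{41} - 6\right) \left(- \frac{1}{22}\right) - \frac{3}{5}\right) \left(-5\right) = \left(\left(-6 + \sqrt{41}\right) \left(- \frac{1}{22}\right) - \frac{3}{5}\right) \left(-5\right) = \left(\left(\frac{3}{11} - \frac{\sqrt{41}}{22}\right) - \frac{3}{5}\right) \left(-5\right) = \left(- \frac{18}{55} - \frac{\sqrt{41}}{22}\right) \left(-5\right) = \frac{18}{11} + \frac{5 \sqrt{41}}{22}$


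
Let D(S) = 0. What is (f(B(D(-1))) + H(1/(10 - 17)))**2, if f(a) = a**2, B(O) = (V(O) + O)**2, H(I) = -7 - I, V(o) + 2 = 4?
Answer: 4096/49 ≈ 83.592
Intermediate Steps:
V(o) = 2 (V(o) = -2 + 4 = 2)
B(O) = (2 + O)**2
(f(B(D(-1))) + H(1/(10 - 17)))**2 = (((2 + 0)**2)**2 + (-7 - 1/(10 - 17)))**2 = ((2**2)**2 + (-7 - 1/(-7)))**2 = (4**2 + (-7 - 1*(-1/7)))**2 = (16 + (-7 + 1/7))**2 = (16 - 48/7)**2 = (64/7)**2 = 4096/49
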